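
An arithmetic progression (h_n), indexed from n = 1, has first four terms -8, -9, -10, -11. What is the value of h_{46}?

-53

Common difference d = -1.
h_n = -8 + (n - 1)·(-1).
h_{46} = -8 + 45·(-1) = -53.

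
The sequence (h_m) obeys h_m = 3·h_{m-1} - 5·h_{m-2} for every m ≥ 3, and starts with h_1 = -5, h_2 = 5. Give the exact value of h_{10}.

7655

Step forward from the initial values:
h_3 = 40;  h_4 = 95;  h_5 = 85;  h_6 = -220;  h_7 = -1085;  h_8 = -2155;  h_9 = -1040;  h_{10} = 7655.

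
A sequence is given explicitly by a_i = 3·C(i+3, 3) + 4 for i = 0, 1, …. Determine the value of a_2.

C(5, 3) = 10, so a_2 = 34.

34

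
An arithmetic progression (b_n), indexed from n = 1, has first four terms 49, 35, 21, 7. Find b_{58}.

Common difference d = -14.
b_n = 49 + (n - 1)·(-14).
b_{58} = 49 + 57·(-14) = -749.

-749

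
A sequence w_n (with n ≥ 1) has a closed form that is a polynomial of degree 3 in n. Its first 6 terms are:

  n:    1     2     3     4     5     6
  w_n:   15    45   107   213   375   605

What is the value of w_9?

1st diffs: 30, 62, 106, 162, 230.
2nd diffs: 32, 44, 56, 68.
3rd diffs: 12, 12, 12 (constant).
So w_n = 2n^3 + 4n^2 + 4n + 5.
Evaluating at n = 9 gives w_9 = 1823.

1823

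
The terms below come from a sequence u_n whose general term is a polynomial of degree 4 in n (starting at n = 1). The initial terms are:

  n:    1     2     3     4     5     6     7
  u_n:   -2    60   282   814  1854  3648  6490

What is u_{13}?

1st diffs: 62, 222, 532, 1040, 1794, 2842.
2nd diffs: 160, 310, 508, 754, 1048.
3rd diffs: 150, 198, 246, 294.
4th diffs: 48, 48, 48 (constant).
Newton forward-difference form: u_n = -2 + 62·C(n-1,1) + 160·C(n-1,2) + 150·C(n-1,3) + 48·C(n-1,4).
At n = 13: n-1 = 12, so u_{13} = -2 + 744 + 10560 + 33000 + 23760 = 68062.

68062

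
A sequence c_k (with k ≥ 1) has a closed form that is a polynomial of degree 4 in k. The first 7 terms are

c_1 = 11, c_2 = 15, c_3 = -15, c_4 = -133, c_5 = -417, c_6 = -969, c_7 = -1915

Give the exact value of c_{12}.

1st diffs: 4, -30, -118, -284, -552, -946.
2nd diffs: -34, -88, -166, -268, -394.
3rd diffs: -54, -78, -102, -126.
4th diffs: -24, -24, -24 (constant).
So c_k = -k^4 + k^3 + 2k^2 + 6k + 3.
Evaluating at k = 12 gives c_{12} = -18645.

-18645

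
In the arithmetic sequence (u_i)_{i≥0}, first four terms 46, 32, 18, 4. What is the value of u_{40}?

Common difference d = -14.
u_i = 46 + (i - 0)·(-14).
u_{40} = 46 + 40·(-14) = -514.

-514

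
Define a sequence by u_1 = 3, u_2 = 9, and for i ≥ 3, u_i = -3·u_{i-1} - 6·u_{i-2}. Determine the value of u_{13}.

Compute successive terms:
u_3 = -45; u_4 = 81; u_5 = 27; …; u_{10} = 24057; u_{11} = -38637; u_{12} = -28431; u_{13} = 317115.

317115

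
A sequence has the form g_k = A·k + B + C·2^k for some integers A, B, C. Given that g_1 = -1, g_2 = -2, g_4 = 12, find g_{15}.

At k = 1, 2, 4: A + B + 2C = -1; 2A + B + 4C = -2; 4A + B + 16C = 12.
Subtracting the first from the second: A + 2C = -1.
Subtracting the second from the third: 2A + 12C = 14.
Solving: C = 2, A = -5, then B = 0.
Therefore g_{15} = -75 + 0 + 2·32768 = 65461.

65461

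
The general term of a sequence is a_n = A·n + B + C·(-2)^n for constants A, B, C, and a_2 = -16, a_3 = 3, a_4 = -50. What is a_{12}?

-8250

The three given values yield: 2A + B + 4C = -16; 3A + B - 8C = 3; 4A + B + 16C = -50.
Subtracting the first from the second: A - 12C = 19.
Subtracting the second from the third: A + 24C = -53.
Solving: C = -2, A = -5, then B = 2.
Therefore a_{12} = -60 + 2 + (-2)·4096 = -8250.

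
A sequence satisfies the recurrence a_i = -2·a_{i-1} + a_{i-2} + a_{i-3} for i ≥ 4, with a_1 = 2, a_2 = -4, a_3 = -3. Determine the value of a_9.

-366

Iterate the recurrence:
a_4 = 4  a_5 = -15  a_6 = 31  a_7 = -73  a_8 = 162  a_9 = -366.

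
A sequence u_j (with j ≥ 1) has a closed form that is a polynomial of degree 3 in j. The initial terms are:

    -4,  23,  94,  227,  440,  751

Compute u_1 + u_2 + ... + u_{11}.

14641

1st diffs: 27, 71, 133, 213, 311.
2nd diffs: 44, 62, 80, 98.
3rd diffs: 18, 18, 18 (constant).
Newton forward-difference form: u_j = -4 + 27·C(j-1,1) + 44·C(j-1,2) + 18·C(j-1,3).
Continuing: …, 1178, 1739, 2452, 3335, …, u_{11} = 4406.
Summing j = 1..11 (11 terms) gives 14641.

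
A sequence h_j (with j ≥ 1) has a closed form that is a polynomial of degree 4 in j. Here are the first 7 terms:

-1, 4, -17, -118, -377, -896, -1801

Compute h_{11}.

-12641

1st diffs: 5, -21, -101, -259, -519, -905.
2nd diffs: -26, -80, -158, -260, -386.
3rd diffs: -54, -78, -102, -126.
4th diffs: -24, -24, -24 (constant).
So h_j = -j^4 + j^3 + 6j^2 - 5j - 2.
Evaluating at j = 11 gives h_{11} = -12641.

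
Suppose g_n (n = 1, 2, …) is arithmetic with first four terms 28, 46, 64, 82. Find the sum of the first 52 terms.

25324

Common difference d = 18.
g_n = 28 + (n - 1)·18.
g_{52} = 946; S = 52·(28 + 946)/2 = 25324.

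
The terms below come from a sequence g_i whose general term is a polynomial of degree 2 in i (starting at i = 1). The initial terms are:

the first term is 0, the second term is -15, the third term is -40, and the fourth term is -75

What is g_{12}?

-715

1st diffs: -15, -25, -35.
2nd diffs: -10, -10 (constant).
Newton forward-difference form: g_i = (-15)·C(i-1,1) + (-10)·C(i-1,2).
At i = 12: i-1 = 11, so g_{12} = -165 - 550 = -715.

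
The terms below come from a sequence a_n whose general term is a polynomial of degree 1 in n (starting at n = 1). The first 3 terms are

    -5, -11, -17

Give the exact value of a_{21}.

-125

1st diffs: -6, -6 (constant).
So a_n = -6n + 1.
Evaluating at n = 21 gives a_{21} = -125.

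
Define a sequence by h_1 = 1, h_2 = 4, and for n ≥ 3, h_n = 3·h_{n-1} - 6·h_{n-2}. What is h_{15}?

Compute successive terms:
h_3 = 6, h_4 = -6, h_5 = -54, …, h_{12} = -29646, h_{13} = -62694, h_{14} = -10206, h_{15} = 345546.

345546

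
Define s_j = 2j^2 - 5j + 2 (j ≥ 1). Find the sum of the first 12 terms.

934

Over j = 1..12: Σj = 78, Σj² = 650.
Total = (2)·650 + (-5)·78 + (2)·12 = 934.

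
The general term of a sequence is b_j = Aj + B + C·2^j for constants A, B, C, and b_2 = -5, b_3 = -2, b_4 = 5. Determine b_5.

20

Plug in j = 2, 3, 4: 2A + B + 4C = -5; 3A + B + 8C = -2; 4A + B + 16C = 5.
Subtracting the first from the second: A + 4C = 3.
Subtracting the second from the third: A + 8C = 7.
Solving: C = 1, A = -1, then B = -7.
Therefore b_5 = -5 + (-7) + 1·32 = 20.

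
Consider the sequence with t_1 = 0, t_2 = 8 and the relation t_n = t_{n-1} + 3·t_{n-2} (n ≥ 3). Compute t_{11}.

Iterate the recurrence:
t_3 = 8; t_4 = 32; t_5 = 56; t_6 = 152; t_7 = 320; t_8 = 776; t_9 = 1736; t_{10} = 4064; t_{11} = 9272.

9272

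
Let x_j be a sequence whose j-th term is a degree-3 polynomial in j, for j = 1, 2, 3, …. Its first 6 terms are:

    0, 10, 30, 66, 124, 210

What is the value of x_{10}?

1st diffs: 10, 20, 36, 58, 86.
2nd diffs: 10, 16, 22, 28.
3rd diffs: 6, 6, 6 (constant).
So x_j = j^3 - j^2 + 6j - 6.
Evaluating at j = 10 gives x_{10} = 954.

954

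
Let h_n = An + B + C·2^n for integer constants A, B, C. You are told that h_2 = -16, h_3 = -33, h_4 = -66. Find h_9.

Plug in n = 2, 3, 4: 2A + B + 4C = -16; 3A + B + 8C = -33; 4A + B + 16C = -66.
Subtracting the first from the second: A + 4C = -17.
Subtracting the second from the third: A + 8C = -33.
Solving: C = -4, A = -1, then B = 2.
Hence h_9 = -1·9 + 2 + (-4)·512 = -2055.

-2055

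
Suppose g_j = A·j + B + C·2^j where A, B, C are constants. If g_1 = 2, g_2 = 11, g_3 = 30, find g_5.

148

At j = 1, 2, 3: A + B + 2C = 2; 2A + B + 4C = 11; 3A + B + 8C = 30.
Subtracting the first from the second: A + 2C = 9.
Subtracting the second from the third: A + 4C = 19.
Solving: C = 5, A = -1, then B = -7.
So g_j = -1·j + (-7) + 5·2^j; at j=5 this is 148.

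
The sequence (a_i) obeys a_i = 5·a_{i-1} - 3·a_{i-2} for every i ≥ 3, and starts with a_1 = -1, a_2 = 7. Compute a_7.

Step forward from the initial values:
a_3 = 38;  a_4 = 169;  a_5 = 731;  a_6 = 3148;  a_7 = 13547.

13547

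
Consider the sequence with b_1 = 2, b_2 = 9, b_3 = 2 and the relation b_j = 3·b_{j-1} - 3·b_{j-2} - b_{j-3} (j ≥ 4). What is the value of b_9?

422

Compute successive terms:
b_4 = -23  b_5 = -84  b_6 = -185  b_7 = -280  b_8 = -201  b_9 = 422.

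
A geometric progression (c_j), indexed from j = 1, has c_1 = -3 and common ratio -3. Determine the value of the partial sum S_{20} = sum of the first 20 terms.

c_j = (-3)·(-3)^(j-1).
S = (-3)·((-3)^20 - 1)/(-3 - 1) = (-3)·(3486784401 - 1)/(-4) = 2615088300.

2615088300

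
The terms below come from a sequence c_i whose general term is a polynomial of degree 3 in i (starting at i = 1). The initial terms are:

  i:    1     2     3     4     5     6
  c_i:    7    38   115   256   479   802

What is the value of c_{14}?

1st diffs: 31, 77, 141, 223, 323.
2nd diffs: 46, 64, 82, 100.
3rd diffs: 18, 18, 18 (constant).
So c_i = 3i^3 + 5i^2 - 5i + 4.
Evaluating at i = 14 gives c_{14} = 9146.

9146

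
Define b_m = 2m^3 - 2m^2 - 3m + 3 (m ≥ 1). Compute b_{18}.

b_{18} = 2·18^3 - 2·18^2 - 3·18 + 3 = 10965.

10965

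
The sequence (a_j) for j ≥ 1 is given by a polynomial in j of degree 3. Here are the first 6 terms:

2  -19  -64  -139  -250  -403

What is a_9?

1st diffs: -21, -45, -75, -111, -153.
2nd diffs: -24, -30, -36, -42.
3rd diffs: -6, -6, -6 (constant).
Newton forward-difference form: a_j = 2 + (-21)·C(j-1,1) + (-24)·C(j-1,2) + (-6)·C(j-1,3).
At j = 9: j-1 = 8, so a_9 = 2 - 168 - 672 - 336 = -1174.

-1174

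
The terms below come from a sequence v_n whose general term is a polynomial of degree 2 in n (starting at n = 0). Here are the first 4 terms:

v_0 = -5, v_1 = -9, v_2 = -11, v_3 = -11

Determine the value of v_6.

1st diffs: -4, -2, 0.
2nd diffs: 2, 2 (constant).
So v_n = n^2 - 5n - 5.
Evaluating at n = 6 gives v_6 = 1.

1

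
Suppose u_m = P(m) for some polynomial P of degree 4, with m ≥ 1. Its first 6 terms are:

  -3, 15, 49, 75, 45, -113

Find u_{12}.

-10805

1st diffs: 18, 34, 26, -30, -158.
2nd diffs: 16, -8, -56, -128.
3rd diffs: -24, -48, -72.
4th diffs: -24, -24 (constant).
Newton forward-difference form: u_m = -3 + 18·C(m-1,1) + 16·C(m-1,2) + (-24)·C(m-1,3) + (-24)·C(m-1,4).
At m = 12: m-1 = 11, so u_{12} = -3 + 198 + 880 - 3960 - 7920 = -10805.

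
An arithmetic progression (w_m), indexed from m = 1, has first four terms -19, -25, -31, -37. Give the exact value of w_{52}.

Common difference d = -6.
w_m = -19 + (m - 1)·(-6).
w_{52} = -19 + 51·(-6) = -325.

-325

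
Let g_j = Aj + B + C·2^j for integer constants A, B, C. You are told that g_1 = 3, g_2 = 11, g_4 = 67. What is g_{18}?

Plug in j = 1, 2, 4: A + B + 2C = 3; 2A + B + 4C = 11; 4A + B + 16C = 67.
Subtracting the first from the second: A + 2C = 8.
Subtracting the second from the third: 2A + 12C = 56.
Solving: C = 5, A = -2, then B = -5.
So g_j = -2·j + (-5) + 5·2^j; at j=18 this is 1310679.

1310679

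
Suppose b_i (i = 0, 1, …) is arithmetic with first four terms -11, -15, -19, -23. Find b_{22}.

Common difference d = -4.
b_i = -11 + (i - 0)·(-4).
b_{22} = -11 + 22·(-4) = -99.

-99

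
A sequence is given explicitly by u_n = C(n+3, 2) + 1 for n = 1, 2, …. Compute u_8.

56

C(11, 2) = 55, so u_8 = 56.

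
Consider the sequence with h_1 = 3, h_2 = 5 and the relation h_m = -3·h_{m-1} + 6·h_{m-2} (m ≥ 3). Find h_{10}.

Compute successive terms:
h_3 = 3  h_4 = 21  h_5 = -45  h_6 = 261  h_7 = -1053  h_8 = 4725  h_9 = -20493  h_{10} = 89829.

89829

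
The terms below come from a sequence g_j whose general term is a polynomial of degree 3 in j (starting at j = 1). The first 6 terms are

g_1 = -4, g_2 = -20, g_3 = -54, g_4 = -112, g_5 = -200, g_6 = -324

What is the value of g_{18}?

-6804

1st diffs: -16, -34, -58, -88, -124.
2nd diffs: -18, -24, -30, -36.
3rd diffs: -6, -6, -6 (constant).
Newton forward-difference form: g_j = -4 + (-16)·C(j-1,1) + (-18)·C(j-1,2) + (-6)·C(j-1,3).
At j = 18: j-1 = 17, so g_{18} = -4 - 272 - 2448 - 4080 = -6804.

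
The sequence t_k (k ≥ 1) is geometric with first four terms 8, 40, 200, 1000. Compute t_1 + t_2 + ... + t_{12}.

Common ratio r = 5.
t_k = 8·5^(k-1).
S = 8·(5^12 - 1)/(5 - 1) = 8·(244140625 - 1)/(4) = 488281248.

488281248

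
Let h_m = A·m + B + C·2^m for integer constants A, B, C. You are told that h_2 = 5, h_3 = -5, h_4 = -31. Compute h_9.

-1985

Plug in m = 2, 3, 4: 2A + B + 4C = 5; 3A + B + 8C = -5; 4A + B + 16C = -31.
Subtracting the first from the second: A + 4C = -10.
Subtracting the second from the third: A + 8C = -26.
Solving: C = -4, A = 6, then B = 9.
Hence h_9 = 6·9 + 9 + (-4)·512 = -1985.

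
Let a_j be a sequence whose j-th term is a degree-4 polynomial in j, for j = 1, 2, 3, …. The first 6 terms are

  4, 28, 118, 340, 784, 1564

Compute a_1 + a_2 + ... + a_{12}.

1st diffs: 24, 90, 222, 444, 780.
2nd diffs: 66, 132, 222, 336.
3rd diffs: 66, 90, 114.
4th diffs: 24, 24 (constant).
So a_j = j^4 + j^3 + 2j^2 - 4j + 4.
Continuing: …, 2818, 4708, 7420, 11164, …, a_{12} = 22708.
Summing j = 1..12 (12 terms) gives 67830.

67830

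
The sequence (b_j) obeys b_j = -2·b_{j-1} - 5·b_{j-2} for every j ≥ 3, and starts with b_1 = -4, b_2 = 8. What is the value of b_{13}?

-67604

b_3 = 4;  b_4 = -48;  b_5 = 76;  …;  b_{10} = -6232;  b_{11} = 5284;  b_{12} = 20592;  b_{13} = -67604.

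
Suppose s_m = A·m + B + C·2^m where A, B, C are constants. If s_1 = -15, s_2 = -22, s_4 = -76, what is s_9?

-2541

Write the equations: A + B + 2C = -15; 2A + B + 4C = -22; 4A + B + 16C = -76.
Subtracting the first from the second: A + 2C = -7.
Subtracting the second from the third: 2A + 12C = -54.
Solving: C = -5, A = 3, then B = -8.
So s_m = 3·m + (-8) + (-5)·2^m; at m=9 this is -2541.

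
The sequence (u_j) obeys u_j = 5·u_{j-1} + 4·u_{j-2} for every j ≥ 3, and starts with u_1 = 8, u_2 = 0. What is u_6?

u_3 = 32  u_4 = 160  u_5 = 928  u_6 = 5280.

5280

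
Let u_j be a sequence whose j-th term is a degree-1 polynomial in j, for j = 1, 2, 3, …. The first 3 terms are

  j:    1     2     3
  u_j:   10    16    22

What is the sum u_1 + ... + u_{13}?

1st diffs: 6, 6 (constant).
So u_j = 6j + 4.
Continuing: …, 28, 34, 40, 46, …, u_{13} = 82.
Summing j = 1..13 (13 terms) gives 598.

598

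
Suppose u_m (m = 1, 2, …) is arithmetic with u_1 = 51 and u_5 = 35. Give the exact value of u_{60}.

Common difference d = (35 - 51) / (5 - 1) = -4.
u_m = 51 + (m - 1)·(-4).
u_{60} = 51 + 59·(-4) = -185.

-185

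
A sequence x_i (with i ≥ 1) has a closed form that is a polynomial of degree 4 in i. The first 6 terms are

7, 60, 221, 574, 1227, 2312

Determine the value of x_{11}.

1st diffs: 53, 161, 353, 653, 1085.
2nd diffs: 108, 192, 300, 432.
3rd diffs: 84, 108, 132.
4th diffs: 24, 24 (constant).
Newton forward-difference form: x_i = 7 + 53·C(i-1,1) + 108·C(i-1,2) + 84·C(i-1,3) + 24·C(i-1,4).
At i = 11: i-1 = 10, so x_{11} = 7 + 530 + 4860 + 10080 + 5040 = 20517.

20517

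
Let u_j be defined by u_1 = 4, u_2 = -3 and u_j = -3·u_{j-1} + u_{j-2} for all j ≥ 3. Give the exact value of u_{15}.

Applying the relation repeatedly:
u_3 = 13; u_4 = -42; u_5 = 139; …; u_{12} = -595791; u_{13} = 1967764; u_{14} = -6499083; u_{15} = 21465013.

21465013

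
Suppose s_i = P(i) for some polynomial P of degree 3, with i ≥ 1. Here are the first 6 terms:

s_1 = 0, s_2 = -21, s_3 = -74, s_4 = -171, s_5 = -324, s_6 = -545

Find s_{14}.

1st diffs: -21, -53, -97, -153, -221.
2nd diffs: -32, -44, -56, -68.
3rd diffs: -12, -12, -12 (constant).
So s_i = -2i^3 - 4i^2 + 5i + 1.
Evaluating at i = 14 gives s_{14} = -6201.

-6201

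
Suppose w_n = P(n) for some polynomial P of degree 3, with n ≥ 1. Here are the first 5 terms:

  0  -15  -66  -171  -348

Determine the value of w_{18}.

1st diffs: -15, -51, -105, -177.
2nd diffs: -36, -54, -72.
3rd diffs: -18, -18 (constant).
Newton forward-difference form: w_n = (-15)·C(n-1,1) + (-36)·C(n-1,2) + (-18)·C(n-1,3).
At n = 18: n-1 = 17, so w_{18} = -255 - 4896 - 12240 = -17391.

-17391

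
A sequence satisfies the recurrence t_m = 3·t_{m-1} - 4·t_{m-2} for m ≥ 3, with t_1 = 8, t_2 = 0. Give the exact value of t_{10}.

Applying the relation repeatedly:
t_3 = -32;  t_4 = -96;  t_5 = -160;  t_6 = -96;  t_7 = 352;  t_8 = 1440;  t_9 = 2912;  t_{10} = 2976.

2976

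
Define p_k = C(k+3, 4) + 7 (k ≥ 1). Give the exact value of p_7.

C(10, 4) = 210, so p_7 = 217.

217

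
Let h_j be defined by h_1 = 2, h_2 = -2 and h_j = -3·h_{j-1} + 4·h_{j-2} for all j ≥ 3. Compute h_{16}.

-858993458

Step forward from the initial values:
h_3 = 14;  h_4 = -50;  h_5 = 206;  …;  h_{13} = 13421774;  h_{14} = -53687090;  h_{15} = 214748366;  h_{16} = -858993458.
(Characteristic roots are 1 and -4.)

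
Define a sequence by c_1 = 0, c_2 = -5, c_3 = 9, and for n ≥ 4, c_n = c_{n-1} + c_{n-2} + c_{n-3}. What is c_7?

33

Applying the relation repeatedly:
c_4 = 4;  c_5 = 8;  c_6 = 21;  c_7 = 33.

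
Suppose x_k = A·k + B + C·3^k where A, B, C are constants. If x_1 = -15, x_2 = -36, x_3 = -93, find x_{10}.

At k = 1, 2, 3: A + B + 3C = -15; 2A + B + 9C = -36; 3A + B + 27C = -93.
Subtracting the first from the second: A + 6C = -21.
Subtracting the second from the third: A + 18C = -57.
Solving: C = -3, A = -3, then B = -3.
Therefore x_{10} = -30 + (-3) + (-3)·59049 = -177180.

-177180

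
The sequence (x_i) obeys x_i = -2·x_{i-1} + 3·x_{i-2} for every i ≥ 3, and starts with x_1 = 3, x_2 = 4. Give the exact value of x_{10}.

4924

Iterate the recurrence:
x_3 = 1, x_4 = 10, x_5 = -17, x_6 = 64, x_7 = -179, x_8 = 550, x_9 = -1637, x_{10} = 4924.
(Characteristic roots are 1 and -3.)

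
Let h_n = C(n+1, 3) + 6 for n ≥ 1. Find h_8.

C(9, 3) = 84, so h_8 = 90.

90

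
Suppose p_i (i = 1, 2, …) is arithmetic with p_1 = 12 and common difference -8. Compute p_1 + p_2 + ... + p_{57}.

-12084

p_i = 12 + (i - 1)·(-8).
p_{57} = -436; S = 57·(12 + (-436))/2 = -12084.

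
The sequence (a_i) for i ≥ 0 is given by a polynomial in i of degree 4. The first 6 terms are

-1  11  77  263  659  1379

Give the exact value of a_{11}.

1st diffs: 12, 66, 186, 396, 720.
2nd diffs: 54, 120, 210, 324.
3rd diffs: 66, 90, 114.
4th diffs: 24, 24 (constant).
Newton forward-difference form: a_i = -1 + 12·C(i,1) + 54·C(i,2) + 66·C(i,3) + 24·C(i,4).
At i = 11: i = 11, so a_{11} = -1 + 132 + 2970 + 10890 + 7920 = 21911.

21911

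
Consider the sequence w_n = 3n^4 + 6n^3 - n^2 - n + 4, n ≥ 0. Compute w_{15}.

171889

w_{15} = 3·15^4 + 6·15^3 - 1·15^2 - 1·15 + 4 = 171889.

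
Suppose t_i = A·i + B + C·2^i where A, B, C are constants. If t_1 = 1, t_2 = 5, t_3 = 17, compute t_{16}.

262077

Write the equations: A + B + 2C = 1; 2A + B + 4C = 5; 3A + B + 8C = 17.
Subtracting the first from the second: A + 2C = 4.
Subtracting the second from the third: A + 4C = 12.
Solving: C = 4, A = -4, then B = -3.
So t_i = -4·i + (-3) + 4·2^i; at i=16 this is 262077.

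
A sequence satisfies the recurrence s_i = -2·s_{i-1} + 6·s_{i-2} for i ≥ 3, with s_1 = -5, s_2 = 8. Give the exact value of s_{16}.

Applying the relation repeatedly:
s_3 = -46, s_4 = 140, s_5 = -556, …, s_{13} = -16911040, s_{14} = 61649408, s_{15} = -224765056, s_{16} = 819426560.

819426560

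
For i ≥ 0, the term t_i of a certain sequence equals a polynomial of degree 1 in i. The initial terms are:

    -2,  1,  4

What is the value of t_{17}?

49

1st diffs: 3, 3 (constant).
So t_i = 3i - 2.
Evaluating at i = 17 gives t_{17} = 49.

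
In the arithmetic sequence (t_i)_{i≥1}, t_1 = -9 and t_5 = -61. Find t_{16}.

Common difference d = (-61 - (-9)) / (5 - 1) = -13.
t_i = -9 + (i - 1)·(-13).
t_{16} = -9 + 15·(-13) = -204.

-204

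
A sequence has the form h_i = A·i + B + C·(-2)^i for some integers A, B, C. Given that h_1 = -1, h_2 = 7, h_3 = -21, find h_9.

-1053

At i = 1, 2, 3: A + B - 2C = -1; 2A + B + 4C = 7; 3A + B - 8C = -21.
Subtracting the first from the second: A + 6C = 8.
Subtracting the second from the third: A - 12C = -28.
Solving: C = 2, A = -4, then B = 7.
So h_i = -4·i + 7 + 2·(-2)^i; at i=9 this is -1053.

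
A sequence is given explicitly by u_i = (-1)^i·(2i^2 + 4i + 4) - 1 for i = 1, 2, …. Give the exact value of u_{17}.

-651

(-1)^17 = -1; 2i^2 + 4i + 4 at i=17 is 650; so u_{17} = -651.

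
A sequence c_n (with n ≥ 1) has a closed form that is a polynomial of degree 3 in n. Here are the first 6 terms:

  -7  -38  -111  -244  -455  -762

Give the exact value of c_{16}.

1st diffs: -31, -73, -133, -211, -307.
2nd diffs: -42, -60, -78, -96.
3rd diffs: -18, -18, -18 (constant).
So c_n = -3n^3 - 3n^2 - n.
Evaluating at n = 16 gives c_{16} = -13072.

-13072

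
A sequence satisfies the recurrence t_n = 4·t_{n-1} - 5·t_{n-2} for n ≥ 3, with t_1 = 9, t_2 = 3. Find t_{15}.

Compute successive terms:
t_3 = -33; t_4 = -147; t_5 = -423; …; t_{12} = 120813; t_{13} = 260217; t_{14} = 436803; t_{15} = 446127.

446127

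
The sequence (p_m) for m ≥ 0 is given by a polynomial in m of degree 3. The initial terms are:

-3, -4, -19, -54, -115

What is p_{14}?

-3475

1st diffs: -1, -15, -35, -61.
2nd diffs: -14, -20, -26.
3rd diffs: -6, -6 (constant).
So p_m = -m^3 - 4m^2 + 4m - 3.
Evaluating at m = 14 gives p_{14} = -3475.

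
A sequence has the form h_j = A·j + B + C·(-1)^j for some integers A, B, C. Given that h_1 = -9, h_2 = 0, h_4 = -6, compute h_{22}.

-60

The three given values yield: A + B - C = -9; 2A + B + C = 0; 4A + B + C = -6.
Subtracting the first from the second: A + 2C = 9.
Subtracting the second from the third: 2A = -6.
Solving: C = 6, A = -3, then B = 0.
Therefore h_{22} = -66 + 0 + 6·1 = -60.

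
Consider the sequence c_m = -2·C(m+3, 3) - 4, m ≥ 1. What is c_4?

-74

C(7, 3) = 35, so c_4 = -74.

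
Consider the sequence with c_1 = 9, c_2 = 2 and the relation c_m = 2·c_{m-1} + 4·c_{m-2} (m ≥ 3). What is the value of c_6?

1024

c_3 = 40; c_4 = 88; c_5 = 336; c_6 = 1024.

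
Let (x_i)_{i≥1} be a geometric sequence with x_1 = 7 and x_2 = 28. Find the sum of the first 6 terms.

9555

Common ratio r = 4.
x_i = 7·4^(i-1).
S = 7·(4^6 - 1)/(4 - 1) = 7·(4096 - 1)/(3) = 9555.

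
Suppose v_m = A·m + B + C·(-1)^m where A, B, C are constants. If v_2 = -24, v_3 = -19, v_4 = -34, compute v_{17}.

Plug in m = 2, 3, 4: 2A + B + C = -24; 3A + B - C = -19; 4A + B + C = -34.
Subtracting the first from the second: A - 2C = 5.
Subtracting the second from the third: A + 2C = -15.
Solving: C = -5, A = -5, then B = -9.
So v_m = -5·m + (-9) + (-5)·(-1)^m; at m=17 this is -89.

-89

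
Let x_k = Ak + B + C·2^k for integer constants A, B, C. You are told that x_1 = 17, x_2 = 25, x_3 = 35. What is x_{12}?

At k = 1, 2, 3: A + B + 2C = 17; 2A + B + 4C = 25; 3A + B + 8C = 35.
Subtracting the first from the second: A + 2C = 8.
Subtracting the second from the third: A + 4C = 10.
Solving: C = 1, A = 6, then B = 9.
Therefore x_{12} = 72 + 9 + 1·4096 = 4177.

4177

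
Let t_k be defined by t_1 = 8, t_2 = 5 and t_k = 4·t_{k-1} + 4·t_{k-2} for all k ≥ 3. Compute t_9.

Compute successive terms:
t_3 = 52; t_4 = 228; t_5 = 1120; t_6 = 5392; t_7 = 26048; t_8 = 125760; t_9 = 607232.

607232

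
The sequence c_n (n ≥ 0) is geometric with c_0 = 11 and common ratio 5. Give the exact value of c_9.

c_n = 11·5^(n-0).
c_9 = 11·5^9 = 21484375.

21484375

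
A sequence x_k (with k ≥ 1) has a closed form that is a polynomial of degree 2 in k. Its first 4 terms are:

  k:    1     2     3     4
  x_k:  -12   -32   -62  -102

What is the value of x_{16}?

-1362

1st diffs: -20, -30, -40.
2nd diffs: -10, -10 (constant).
So x_k = -5k^2 - 5k - 2.
Evaluating at k = 16 gives x_{16} = -1362.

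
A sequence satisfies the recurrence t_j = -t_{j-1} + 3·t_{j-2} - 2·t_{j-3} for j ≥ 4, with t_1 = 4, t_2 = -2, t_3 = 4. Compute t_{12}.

-23488

Applying the relation repeatedly:
t_4 = -18; t_5 = 34; t_6 = -96; t_7 = 234; t_8 = -590; t_9 = 1484; t_{10} = -3722; t_{11} = 9354; t_{12} = -23488.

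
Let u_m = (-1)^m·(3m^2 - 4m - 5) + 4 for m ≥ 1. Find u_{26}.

(-1)^26 = 1; 3m^2 - 4m - 5 at m=26 is 1919; so u_{26} = 1923.

1923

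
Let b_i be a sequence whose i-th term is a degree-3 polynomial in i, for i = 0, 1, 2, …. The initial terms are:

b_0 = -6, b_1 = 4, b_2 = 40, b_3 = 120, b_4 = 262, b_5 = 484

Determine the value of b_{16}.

13354

1st diffs: 10, 36, 80, 142, 222.
2nd diffs: 26, 44, 62, 80.
3rd diffs: 18, 18, 18 (constant).
Newton forward-difference form: b_i = -6 + 10·C(i,1) + 26·C(i,2) + 18·C(i,3).
At i = 16: i = 16, so b_{16} = -6 + 160 + 3120 + 10080 = 13354.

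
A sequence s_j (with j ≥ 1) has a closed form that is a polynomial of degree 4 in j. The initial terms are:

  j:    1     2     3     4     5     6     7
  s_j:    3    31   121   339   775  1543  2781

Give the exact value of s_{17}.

1st diffs: 28, 90, 218, 436, 768, 1238.
2nd diffs: 62, 128, 218, 332, 470.
3rd diffs: 66, 90, 114, 138.
4th diffs: 24, 24, 24 (constant).
Newton forward-difference form: s_j = 3 + 28·C(j-1,1) + 62·C(j-1,2) + 66·C(j-1,3) + 24·C(j-1,4).
At j = 17: j-1 = 16, so s_{17} = 3 + 448 + 7440 + 36960 + 43680 = 88531.

88531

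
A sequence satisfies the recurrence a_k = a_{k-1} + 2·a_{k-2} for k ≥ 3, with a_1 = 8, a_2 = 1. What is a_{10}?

a_3 = 17;  a_4 = 19;  a_5 = 53;  a_6 = 91;  a_7 = 197;  a_8 = 379;  a_9 = 773;  a_{10} = 1531.
(Characteristic roots are 2 and -1.)

1531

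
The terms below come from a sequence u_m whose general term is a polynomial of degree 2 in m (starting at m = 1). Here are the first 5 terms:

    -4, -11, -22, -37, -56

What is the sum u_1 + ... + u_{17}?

1st diffs: -7, -11, -15, -19.
2nd diffs: -4, -4, -4 (constant).
So u_m = -2m^2 - m - 1.
Continuing: …, -79, -106, -137, -172, …, u_{17} = -596.
Summing m = 1..17 (17 terms) gives -3740.

-3740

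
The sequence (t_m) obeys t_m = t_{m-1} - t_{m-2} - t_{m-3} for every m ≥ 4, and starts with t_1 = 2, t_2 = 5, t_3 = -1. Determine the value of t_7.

17

t_4 = -8  t_5 = -12  t_6 = -3  t_7 = 17.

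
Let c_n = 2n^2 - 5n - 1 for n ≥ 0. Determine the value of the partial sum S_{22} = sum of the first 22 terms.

5445

Over n = 0..21: Σn = 231, Σn² = 3311.
Total = (2)·3311 + (-5)·231 + (-1)·22 = 5445.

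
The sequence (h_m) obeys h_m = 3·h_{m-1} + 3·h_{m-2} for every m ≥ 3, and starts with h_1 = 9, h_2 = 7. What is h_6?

Step forward from the initial values:
h_3 = 48;  h_4 = 165;  h_5 = 639;  h_6 = 2412.

2412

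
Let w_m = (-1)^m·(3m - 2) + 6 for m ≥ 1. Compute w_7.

-13

(-1)^7 = -1; 3m - 2 at m=7 is 19; so w_7 = -13.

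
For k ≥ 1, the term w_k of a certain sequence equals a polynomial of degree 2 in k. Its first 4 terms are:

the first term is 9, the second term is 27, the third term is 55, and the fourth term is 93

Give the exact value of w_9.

433

1st diffs: 18, 28, 38.
2nd diffs: 10, 10 (constant).
Newton forward-difference form: w_k = 9 + 18·C(k-1,1) + 10·C(k-1,2).
At k = 9: k-1 = 8, so w_9 = 9 + 144 + 280 = 433.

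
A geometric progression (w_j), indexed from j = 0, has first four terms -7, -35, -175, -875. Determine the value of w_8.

Common ratio r = 5.
w_j = (-7)·5^(j-0).
w_8 = (-7)·5^8 = -2734375.

-2734375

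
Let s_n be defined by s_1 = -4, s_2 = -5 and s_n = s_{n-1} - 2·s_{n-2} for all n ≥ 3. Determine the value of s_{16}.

Applying the relation repeatedly:
s_3 = 3; s_4 = 13; s_5 = 7; …; s_{13} = -41; s_{14} = 365; s_{15} = 447; s_{16} = -283.

-283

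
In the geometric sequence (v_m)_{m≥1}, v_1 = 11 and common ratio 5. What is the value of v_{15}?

67138671875

v_m = 11·5^(m-1).
v_{15} = 11·5^14 = 67138671875.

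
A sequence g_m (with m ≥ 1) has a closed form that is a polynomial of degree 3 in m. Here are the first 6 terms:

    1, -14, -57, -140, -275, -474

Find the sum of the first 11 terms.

1st diffs: -15, -43, -83, -135, -199.
2nd diffs: -28, -40, -52, -64.
3rd diffs: -12, -12, -12 (constant).
Newton forward-difference form: g_m = 1 + (-15)·C(m-1,1) + (-28)·C(m-1,2) + (-12)·C(m-1,3).
Continuing: …, -749, -1112, -1575, -2150, …, g_{11} = -2849.
Summing m = 1..11 (11 terms) gives -9394.

-9394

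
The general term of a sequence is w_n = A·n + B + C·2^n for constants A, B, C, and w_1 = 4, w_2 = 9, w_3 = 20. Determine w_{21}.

The three given values yield: A + B + 2C = 4; 2A + B + 4C = 9; 3A + B + 8C = 20.
Subtracting the first from the second: A + 2C = 5.
Subtracting the second from the third: A + 4C = 11.
Solving: C = 3, A = -1, then B = -1.
Hence w_{21} = -1·21 + (-1) + 3·2097152 = 6291434.

6291434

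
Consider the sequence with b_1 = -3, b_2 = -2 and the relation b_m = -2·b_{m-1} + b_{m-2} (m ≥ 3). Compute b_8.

Step forward from the initial values:
b_3 = 1; b_4 = -4; b_5 = 9; b_6 = -22; b_7 = 53; b_8 = -128.

-128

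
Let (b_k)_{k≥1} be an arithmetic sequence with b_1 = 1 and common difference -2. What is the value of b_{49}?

b_k = 1 + (k - 1)·(-2).
b_{49} = 1 + 48·(-2) = -95.

-95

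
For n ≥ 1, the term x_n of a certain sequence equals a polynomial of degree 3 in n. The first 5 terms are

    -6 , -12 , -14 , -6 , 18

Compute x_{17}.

1st diffs: -6, -2, 8, 24.
2nd diffs: 4, 10, 16.
3rd diffs: 6, 6 (constant).
Newton forward-difference form: x_n = -6 + (-6)·C(n-1,1) + 4·C(n-1,2) + 6·C(n-1,3).
At n = 17: n-1 = 16, so x_{17} = -6 - 96 + 480 + 3360 = 3738.

3738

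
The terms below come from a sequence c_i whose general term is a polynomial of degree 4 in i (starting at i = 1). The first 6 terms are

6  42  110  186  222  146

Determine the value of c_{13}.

1st diffs: 36, 68, 76, 36, -76.
2nd diffs: 32, 8, -40, -112.
3rd diffs: -24, -48, -72.
4th diffs: -24, -24 (constant).
Newton forward-difference form: c_i = 6 + 36·C(i-1,1) + 32·C(i-1,2) + (-24)·C(i-1,3) + (-24)·C(i-1,4).
At i = 13: i-1 = 12, so c_{13} = 6 + 432 + 2112 - 5280 - 11880 = -14610.

-14610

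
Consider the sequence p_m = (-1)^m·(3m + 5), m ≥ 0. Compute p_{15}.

-50

(-1)^15 = -1; 3m + 5 at m=15 is 50; so p_{15} = -50.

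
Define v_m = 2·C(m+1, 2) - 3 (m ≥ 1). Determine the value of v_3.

9

C(4, 2) = 6, so v_3 = 9.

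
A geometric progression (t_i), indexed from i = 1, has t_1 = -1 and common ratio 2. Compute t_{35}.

-17179869184

t_i = (-1)·2^(i-1).
t_{35} = (-1)·2^34 = -17179869184.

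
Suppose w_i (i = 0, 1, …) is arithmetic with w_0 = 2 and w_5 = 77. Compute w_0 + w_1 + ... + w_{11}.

Common difference d = (77 - 2) / (5 - 0) = 15.
w_i = 2 + (i - 0)·15.
w_{11} = 167; S = 12·(2 + 167)/2 = 1014.

1014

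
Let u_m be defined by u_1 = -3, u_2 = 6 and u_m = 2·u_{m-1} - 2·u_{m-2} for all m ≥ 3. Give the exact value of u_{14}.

Applying the relation repeatedly:
u_3 = 18; u_4 = 24; u_5 = 12; …; u_{11} = 288; u_{12} = 384; u_{13} = 192; u_{14} = -384.

-384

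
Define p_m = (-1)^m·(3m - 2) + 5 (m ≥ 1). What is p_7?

-14

(-1)^7 = -1; 3m - 2 at m=7 is 19; so p_7 = -14.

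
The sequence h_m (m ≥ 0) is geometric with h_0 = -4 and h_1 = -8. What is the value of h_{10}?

-4096

Common ratio r = 2.
h_m = (-4)·2^(m-0).
h_{10} = (-4)·2^10 = -4096.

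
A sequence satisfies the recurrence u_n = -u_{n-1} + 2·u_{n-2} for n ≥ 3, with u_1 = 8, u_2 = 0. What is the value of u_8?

-336

Step forward from the initial values:
u_3 = 16;  u_4 = -16;  u_5 = 48;  u_6 = -80;  u_7 = 176;  u_8 = -336.
(Characteristic roots are 1 and -2.)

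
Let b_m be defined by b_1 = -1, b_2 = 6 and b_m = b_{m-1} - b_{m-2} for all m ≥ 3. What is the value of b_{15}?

7

b_3 = 7, b_4 = 1, b_5 = -6, …, b_{12} = -7, b_{13} = -1, b_{14} = 6, b_{15} = 7.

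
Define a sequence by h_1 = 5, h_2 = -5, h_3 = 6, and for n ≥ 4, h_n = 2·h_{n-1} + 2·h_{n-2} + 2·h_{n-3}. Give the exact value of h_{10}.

6256

h_4 = 12; h_5 = 26; h_6 = 88; h_7 = 252; h_8 = 732; h_9 = 2144; h_{10} = 6256.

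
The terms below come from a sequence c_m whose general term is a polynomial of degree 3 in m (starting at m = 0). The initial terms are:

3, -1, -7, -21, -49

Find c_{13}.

-1921

1st diffs: -4, -6, -14, -28.
2nd diffs: -2, -8, -14.
3rd diffs: -6, -6 (constant).
Newton forward-difference form: c_m = 3 + (-4)·C(m,1) + (-2)·C(m,2) + (-6)·C(m,3).
At m = 13: m = 13, so c_{13} = 3 - 52 - 156 - 1716 = -1921.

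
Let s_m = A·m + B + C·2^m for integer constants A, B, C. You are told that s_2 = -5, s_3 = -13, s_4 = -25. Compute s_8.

-281

At m = 2, 3, 4: 2A + B + 4C = -5; 3A + B + 8C = -13; 4A + B + 16C = -25.
Subtracting the first from the second: A + 4C = -8.
Subtracting the second from the third: A + 8C = -12.
Solving: C = -1, A = -4, then B = 7.
Hence s_8 = -4·8 + 7 + (-1)·256 = -281.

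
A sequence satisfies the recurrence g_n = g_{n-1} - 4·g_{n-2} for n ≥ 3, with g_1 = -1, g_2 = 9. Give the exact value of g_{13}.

Compute successive terms:
g_3 = 13; g_4 = -23; g_5 = -75; …; g_{10} = -2015; g_{11} = 2061; g_{12} = 10121; g_{13} = 1877.

1877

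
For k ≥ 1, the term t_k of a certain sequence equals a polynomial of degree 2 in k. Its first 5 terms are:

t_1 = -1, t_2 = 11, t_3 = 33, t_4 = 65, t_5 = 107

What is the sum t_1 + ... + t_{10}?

1st diffs: 12, 22, 32, 42.
2nd diffs: 10, 10, 10 (constant).
So t_k = 5k^2 - 3k - 3.
Continuing: …, 159, 221, 293, 375, …, t_{10} = 467.
Summing k = 1..10 (10 terms) gives 1730.

1730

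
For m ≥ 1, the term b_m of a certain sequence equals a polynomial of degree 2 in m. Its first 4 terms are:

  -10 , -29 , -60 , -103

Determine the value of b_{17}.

1st diffs: -19, -31, -43.
2nd diffs: -12, -12 (constant).
Newton forward-difference form: b_m = -10 + (-19)·C(m-1,1) + (-12)·C(m-1,2).
At m = 17: m-1 = 16, so b_{17} = -10 - 304 - 1440 = -1754.

-1754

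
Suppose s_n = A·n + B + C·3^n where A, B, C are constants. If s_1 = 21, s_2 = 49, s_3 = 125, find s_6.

2945

Write the equations: A + B + 3C = 21; 2A + B + 9C = 49; 3A + B + 27C = 125.
Subtracting the first from the second: A + 6C = 28.
Subtracting the second from the third: A + 18C = 76.
Solving: C = 4, A = 4, then B = 5.
Hence s_6 = 4·6 + 5 + 4·729 = 2945.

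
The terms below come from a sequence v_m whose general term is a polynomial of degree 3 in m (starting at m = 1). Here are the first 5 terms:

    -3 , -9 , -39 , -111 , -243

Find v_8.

1st diffs: -6, -30, -72, -132.
2nd diffs: -24, -42, -60.
3rd diffs: -18, -18 (constant).
Newton forward-difference form: v_m = -3 + (-6)·C(m-1,1) + (-24)·C(m-1,2) + (-18)·C(m-1,3).
At m = 8: m-1 = 7, so v_8 = -3 - 42 - 504 - 630 = -1179.

-1179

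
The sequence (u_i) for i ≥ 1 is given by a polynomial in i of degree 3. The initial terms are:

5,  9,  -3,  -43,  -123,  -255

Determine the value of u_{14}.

1st diffs: 4, -12, -40, -80, -132.
2nd diffs: -16, -28, -40, -52.
3rd diffs: -12, -12, -12 (constant).
Newton forward-difference form: u_i = 5 + 4·C(i-1,1) + (-16)·C(i-1,2) + (-12)·C(i-1,3).
At i = 14: i-1 = 13, so u_{14} = 5 + 52 - 1248 - 3432 = -4623.

-4623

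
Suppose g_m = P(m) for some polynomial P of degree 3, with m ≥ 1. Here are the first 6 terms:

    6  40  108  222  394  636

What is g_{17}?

1st diffs: 34, 68, 114, 172, 242.
2nd diffs: 34, 46, 58, 70.
3rd diffs: 12, 12, 12 (constant).
So g_m = 2m^3 + 5m^2 + 5m - 6.
Evaluating at m = 17 gives g_{17} = 11350.

11350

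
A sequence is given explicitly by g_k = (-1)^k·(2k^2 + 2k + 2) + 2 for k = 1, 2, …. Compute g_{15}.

-480

(-1)^15 = -1; 2k^2 + 2k + 2 at k=15 is 482; so g_{15} = -480.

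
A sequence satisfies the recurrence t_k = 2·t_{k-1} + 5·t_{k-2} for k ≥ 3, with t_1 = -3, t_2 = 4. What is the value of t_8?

-374

Compute successive terms:
t_3 = -7;  t_4 = 6;  t_5 = -23;  t_6 = -16;  t_7 = -147;  t_8 = -374.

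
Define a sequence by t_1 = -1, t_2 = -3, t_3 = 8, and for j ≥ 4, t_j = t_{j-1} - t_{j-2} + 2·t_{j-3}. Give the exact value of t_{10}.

29

Step forward from the initial values:
t_4 = 9; t_5 = -5; t_6 = 2; t_7 = 25; t_8 = 13; t_9 = -8; t_{10} = 29.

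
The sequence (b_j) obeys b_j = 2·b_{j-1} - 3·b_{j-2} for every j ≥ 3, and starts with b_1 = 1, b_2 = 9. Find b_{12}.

Applying the relation repeatedly:
b_3 = 15, b_4 = 3, b_5 = -39, b_6 = -87, b_7 = -57, b_8 = 147, b_9 = 465, b_{10} = 489, b_{11} = -417, b_{12} = -2301.

-2301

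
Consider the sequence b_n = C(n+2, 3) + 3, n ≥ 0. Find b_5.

38

C(7, 3) = 35, so b_5 = 38.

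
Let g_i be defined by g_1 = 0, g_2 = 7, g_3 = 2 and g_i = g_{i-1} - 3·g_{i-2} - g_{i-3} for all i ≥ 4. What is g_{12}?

2797

Iterate the recurrence:
g_4 = -19; g_5 = -32; g_6 = 23; g_7 = 138; g_8 = 101; g_9 = -336; g_{10} = -777; g_{11} = 130; g_{12} = 2797.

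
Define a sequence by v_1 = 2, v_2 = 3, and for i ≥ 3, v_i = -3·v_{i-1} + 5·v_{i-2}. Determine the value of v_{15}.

Step forward from the initial values:
v_3 = 1, v_4 = 12, v_5 = -31, …, v_{12} = 803277, v_{13} = -3367726, v_{14} = 14119563, v_{15} = -59197319.

-59197319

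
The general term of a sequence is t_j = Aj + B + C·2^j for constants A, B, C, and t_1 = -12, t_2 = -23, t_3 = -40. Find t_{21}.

-6291562

The three given values yield: A + B + 2C = -12; 2A + B + 4C = -23; 3A + B + 8C = -40.
Subtracting the first from the second: A + 2C = -11.
Subtracting the second from the third: A + 4C = -17.
Solving: C = -3, A = -5, then B = -1.
Therefore t_{21} = -105 + (-1) + (-3)·2097152 = -6291562.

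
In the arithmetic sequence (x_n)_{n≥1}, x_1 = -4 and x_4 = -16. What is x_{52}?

-208

Common difference d = (-16 - (-4)) / (4 - 1) = -4.
x_n = -4 + (n - 1)·(-4).
x_{52} = -4 + 51·(-4) = -208.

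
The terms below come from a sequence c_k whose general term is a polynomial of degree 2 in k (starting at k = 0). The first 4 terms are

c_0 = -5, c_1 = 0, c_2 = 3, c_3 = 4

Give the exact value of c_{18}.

-221

1st diffs: 5, 3, 1.
2nd diffs: -2, -2 (constant).
Newton forward-difference form: c_k = -5 + 5·C(k,1) + (-2)·C(k,2).
At k = 18: k = 18, so c_{18} = -5 + 90 - 306 = -221.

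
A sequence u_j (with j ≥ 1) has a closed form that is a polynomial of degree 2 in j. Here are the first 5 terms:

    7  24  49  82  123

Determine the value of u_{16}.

1102

1st diffs: 17, 25, 33, 41.
2nd diffs: 8, 8, 8 (constant).
So u_j = 4j^2 + 5j - 2.
Evaluating at j = 16 gives u_{16} = 1102.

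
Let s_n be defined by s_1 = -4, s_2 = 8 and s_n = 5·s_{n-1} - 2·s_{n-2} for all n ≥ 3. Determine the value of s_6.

Step forward from the initial values:
s_3 = 48; s_4 = 224; s_5 = 1024; s_6 = 4672.

4672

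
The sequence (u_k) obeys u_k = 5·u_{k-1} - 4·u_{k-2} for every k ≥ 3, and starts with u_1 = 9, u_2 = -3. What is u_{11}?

-4194291

u_3 = -51  u_4 = -243  u_5 = -1011  u_6 = -4083  u_7 = -16371  u_8 = -65523  u_9 = -262131  u_{10} = -1048563  u_{11} = -4194291.
(Characteristic roots are 4 and 1.)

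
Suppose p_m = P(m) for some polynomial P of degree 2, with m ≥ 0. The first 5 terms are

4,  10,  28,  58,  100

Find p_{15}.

1354

1st diffs: 6, 18, 30, 42.
2nd diffs: 12, 12, 12 (constant).
So p_m = 6m^2 + 4.
Evaluating at m = 15 gives p_{15} = 1354.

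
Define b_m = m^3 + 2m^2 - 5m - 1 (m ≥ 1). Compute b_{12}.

b_{12} = 1·12^3 + 2·12^2 - 5·12 - 1 = 1955.

1955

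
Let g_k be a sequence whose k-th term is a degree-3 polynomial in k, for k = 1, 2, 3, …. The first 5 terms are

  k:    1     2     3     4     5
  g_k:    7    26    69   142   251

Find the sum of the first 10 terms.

1st diffs: 19, 43, 73, 109.
2nd diffs: 24, 30, 36.
3rd diffs: 6, 6 (constant).
So g_k = k^3 + 6k^2 - 6k + 6.
Continuing: …, 402, 601, 854, 1167, …, g_{10} = 1546.
Summing k = 1..10 (10 terms) gives 5065.

5065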